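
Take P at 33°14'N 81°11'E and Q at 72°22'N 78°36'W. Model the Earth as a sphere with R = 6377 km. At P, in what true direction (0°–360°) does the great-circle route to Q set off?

353.7°

θ = atan2( sin Δλ·cos φ₂ ,  cos φ₁ sin φ₂ − sin φ₁ cos φ₂ cos Δλ )
  = atan2(-0.1047, +0.9529) = 353.73°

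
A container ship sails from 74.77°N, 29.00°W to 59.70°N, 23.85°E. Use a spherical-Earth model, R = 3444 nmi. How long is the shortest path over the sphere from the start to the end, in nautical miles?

cos σ = sin φ₁ sin φ₂ + cos φ₁ cos φ₂ cos Δλ
      = sin(74.77°)sin(59.70°) + cos(74.77°)cos(59.70°)cos(52.85°) = 0.9131
σ = 24.061° → d = Rσ = 3444·0.41994 = 1446 nmi

1446 nmi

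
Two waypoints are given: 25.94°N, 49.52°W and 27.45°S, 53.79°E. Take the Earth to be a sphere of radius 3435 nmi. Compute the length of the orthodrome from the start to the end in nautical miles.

cos σ = sin φ₁ sin φ₂ + cos φ₁ cos φ₂ cos Δλ
      = sin(25.94°)sin(-27.45°) + cos(25.94°)cos(-27.45°)cos(103.31°) = -0.3854
σ = 112.666° → d = Rσ = 3435·1.96640 = 6755 nmi

6755 nmi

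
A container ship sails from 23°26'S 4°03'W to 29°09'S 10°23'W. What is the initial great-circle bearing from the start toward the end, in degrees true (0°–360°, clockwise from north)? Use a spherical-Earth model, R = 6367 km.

θ = atan2( sin Δλ·cos φ₂ ,  cos φ₁ sin φ₂ − sin φ₁ cos φ₂ cos Δλ )
  = atan2(-0.0963, -0.1017) = 223.44°

223.4°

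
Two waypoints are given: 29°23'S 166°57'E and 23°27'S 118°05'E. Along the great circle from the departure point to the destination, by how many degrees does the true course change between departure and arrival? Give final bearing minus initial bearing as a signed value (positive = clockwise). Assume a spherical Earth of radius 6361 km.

At departure: θ₁ = atan2(sin Δλ cos φ₂, cos φ₁ sin φ₂ − sin φ₁ cos φ₂ cos Δλ) = 265.81°
At arrival: θ₂ = atan2(sin Δλ cos φ₁, −cos φ₂ sin φ₁ + sin φ₂ cos φ₁ cos Δλ) = 288.69°
Δθ = θ₂ − θ₁ = +22.9°

+22.9°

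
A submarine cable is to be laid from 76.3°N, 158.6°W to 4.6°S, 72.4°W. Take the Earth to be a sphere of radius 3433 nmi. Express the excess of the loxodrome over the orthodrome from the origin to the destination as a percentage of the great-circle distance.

4.7%

Great circle: σ = 1.6331 rad → d_gc = Rσ = 5606.5 nmi
Rhumb: Δφ = -1.4120, Δλ = +1.5045, Δψ = -2.1996, q = Δφ/Δψ = 0.6419 → d_rh = R√(Δφ²+q²Δλ²) = 5872.7 nmi
Excess = (5872.7 − 5606.5) / 5606.5 = 266.2 / 5606.5 = 4.748% ≈ 4.7%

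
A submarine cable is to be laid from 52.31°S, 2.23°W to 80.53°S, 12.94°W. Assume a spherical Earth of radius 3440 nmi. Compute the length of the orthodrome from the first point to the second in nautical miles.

cos σ = sin φ₁ sin φ₂ + cos φ₁ cos φ₂ cos Δλ
      = sin(-52.31°)sin(-80.53°) + cos(-52.31°)cos(-80.53°)cos(-10.71°) = 0.8794
σ = 28.432° → d = Rσ = 3440·0.49622 = 1707 nmi

1707 nmi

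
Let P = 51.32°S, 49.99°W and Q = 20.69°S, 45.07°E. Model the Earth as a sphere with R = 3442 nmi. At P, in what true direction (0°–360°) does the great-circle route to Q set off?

θ = atan2( sin Δλ·cos φ₂ ,  cos φ₁ sin φ₂ − sin φ₁ cos φ₂ cos Δλ )
  = atan2(+0.9319, -0.2852) = 107.02°

107.0°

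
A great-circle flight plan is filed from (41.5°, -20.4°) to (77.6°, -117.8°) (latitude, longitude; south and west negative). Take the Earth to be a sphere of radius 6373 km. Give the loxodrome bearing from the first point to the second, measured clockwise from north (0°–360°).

309.9°

Meridional parts: M(φ₁)=+0.7975, M(φ₂)=+2.2198 → ΔM = +1.4223;  Δλ = -1.7000 rad
tan C = Δλ / ΔM = -1.1952 → C = 309.92°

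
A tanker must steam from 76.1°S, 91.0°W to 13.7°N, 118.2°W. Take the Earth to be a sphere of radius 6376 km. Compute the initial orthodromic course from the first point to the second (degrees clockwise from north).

N = sin Δλ·cos φ₂ = -0.4441;  D = cos φ₁ sin φ₂ − sin φ₁ cos φ₂ cos Δλ = +0.8957
initial course = atan2(N, D) = 333.63°

333.6°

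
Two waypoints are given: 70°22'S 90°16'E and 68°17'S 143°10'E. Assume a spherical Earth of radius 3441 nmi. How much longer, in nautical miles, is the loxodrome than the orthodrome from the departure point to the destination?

Great circle: cos σ = sin φ₁ sin φ₂ + cos φ₁ cos φ₂ cos Δλ,  σ = 0.3175 rad → d_gc = 1092.6 nmi
Rhumb line: Δψ = +0.1031, q = Δφ/Δψ = 0.3528, d_rh = R√(Δφ²+q²Δλ²) = 1127.7 nmi
Excess = 1127.7 − 1092.6 = 35.1 ≈ 35 nmi

35 nmi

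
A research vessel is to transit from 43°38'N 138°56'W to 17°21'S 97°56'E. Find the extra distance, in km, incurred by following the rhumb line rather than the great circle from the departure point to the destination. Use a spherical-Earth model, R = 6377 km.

343 km

Great circle: cos σ = sin φ₁ sin φ₂ + cos φ₁ cos φ₂ cos Δλ,  σ = 2.1937 rad → d_gc = 13989.1 km
Rhumb line: Δψ = -1.1556, q = Δφ/Δψ = 0.9211, d_rh = R√(Δφ²+q²Δλ²) = 14331.9 km
Excess = 14331.9 − 13989.1 = 342.8 ≈ 343 km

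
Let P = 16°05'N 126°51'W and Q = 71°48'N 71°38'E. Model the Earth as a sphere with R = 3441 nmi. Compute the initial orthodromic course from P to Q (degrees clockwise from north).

θ = atan2( sin Δλ·cos φ₂ ,  cos φ₁ sin φ₂ − sin φ₁ cos φ₂ cos Δλ )
  = atan2(-0.0990, +0.9949) = 354.32°

354.3°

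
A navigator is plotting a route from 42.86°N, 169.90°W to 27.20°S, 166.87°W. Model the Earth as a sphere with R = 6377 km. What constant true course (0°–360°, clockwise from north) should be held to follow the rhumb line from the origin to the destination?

177.7°

Δψ = ln[tan(π/4+φ₂/2)/tan(π/4+φ₁/2)] = -1.3231
Δλ = +0.0529 rad (taken the short way round)
course = atan2(Δλ, Δψ) = 177.71°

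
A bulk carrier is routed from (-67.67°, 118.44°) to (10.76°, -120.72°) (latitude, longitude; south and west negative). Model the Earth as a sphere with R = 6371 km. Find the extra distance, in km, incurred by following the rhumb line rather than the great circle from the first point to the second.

Great circle: cos σ = sin φ₁ sin φ₂ + cos φ₁ cos φ₂ cos Δλ,  σ = 1.9434 rad → d_gc = 12381.4 km
Rhumb line: Δψ = +1.8116, q = Δφ/Δψ = 0.7556, d_rh = R√(Δφ²+q²Δλ²) = 13384.3 km
Excess = 13384.3 − 12381.4 = 1002.9 ≈ 1003 km

1003 km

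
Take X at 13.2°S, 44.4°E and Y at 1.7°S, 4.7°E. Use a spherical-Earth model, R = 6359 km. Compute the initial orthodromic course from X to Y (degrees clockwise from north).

θ = atan2( sin Δλ·cos φ₂ ,  cos φ₁ sin φ₂ − sin φ₁ cos φ₂ cos Δλ )
  = atan2(-0.6385, +0.1467) = 282.94°

282.9°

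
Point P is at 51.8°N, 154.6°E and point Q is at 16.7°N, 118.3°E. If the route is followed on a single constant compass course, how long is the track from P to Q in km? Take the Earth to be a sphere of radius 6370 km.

5067 km

Rhumb course C = atan2(Δλ, Δψ) with Δψ = ln[tan(π/4+φ₂/2)/tan(π/4+φ₁/2)] = -0.7648, Δλ = -0.6336 → C = 219.64°
d = R·|Δφ| / |cos C| = 6370·0.61261 / 0.77010 = 5067 km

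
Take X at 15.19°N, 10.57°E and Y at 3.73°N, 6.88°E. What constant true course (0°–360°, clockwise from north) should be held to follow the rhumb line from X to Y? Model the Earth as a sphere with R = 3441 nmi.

Δψ = ln[tan(π/4+φ₂/2)/tan(π/4+φ₁/2)] = -0.2031
Δλ = -0.0644 rad (taken the short way round)
course = atan2(Δλ, Δψ) = 197.59°

197.6°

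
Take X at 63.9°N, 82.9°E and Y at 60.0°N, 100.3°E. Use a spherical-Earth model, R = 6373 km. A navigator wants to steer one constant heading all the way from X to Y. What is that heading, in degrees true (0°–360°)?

115.5°

Meridional parts: M(φ₁)=+1.4619, M(φ₂)=+1.3170 → ΔM = -0.1450;  Δλ = +0.3037 rad
tan C = Δλ / ΔM = -2.0947 → C = 115.52°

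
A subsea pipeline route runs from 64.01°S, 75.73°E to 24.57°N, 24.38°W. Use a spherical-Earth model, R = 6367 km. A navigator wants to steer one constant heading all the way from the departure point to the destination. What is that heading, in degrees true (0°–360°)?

Meridional parts: M(φ₁)=-1.4663, M(φ₂)=+0.4426 → ΔM = +1.9089;  Δλ = -1.7472 rad
tan C = Δλ / ΔM = -0.9153 → C = 317.53°

317.5°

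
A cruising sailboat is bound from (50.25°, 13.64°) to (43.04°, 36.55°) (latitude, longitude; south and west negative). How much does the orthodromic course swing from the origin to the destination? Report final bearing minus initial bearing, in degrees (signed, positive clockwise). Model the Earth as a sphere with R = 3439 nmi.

At departure: θ₁ = atan2(sin Δλ cos φ₂, cos φ₁ sin φ₂ − sin φ₁ cos φ₂ cos Δλ) = 105.92°
At arrival: θ₂ = atan2(sin Δλ cos φ₁, −cos φ₂ sin φ₁ + sin φ₂ cos φ₁ cos Δλ) = 122.72°
Δθ = θ₂ − θ₁ = +16.8°

+16.8°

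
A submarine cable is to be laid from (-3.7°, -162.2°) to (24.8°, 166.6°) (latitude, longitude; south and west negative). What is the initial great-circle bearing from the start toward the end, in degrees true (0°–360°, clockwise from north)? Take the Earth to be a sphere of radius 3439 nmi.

314.9°

N = sin Δλ·cos φ₂ = -0.4703;  D = cos φ₁ sin φ₂ − sin φ₁ cos φ₂ cos Δλ = +0.4687
initial course = atan2(N, D) = 314.90°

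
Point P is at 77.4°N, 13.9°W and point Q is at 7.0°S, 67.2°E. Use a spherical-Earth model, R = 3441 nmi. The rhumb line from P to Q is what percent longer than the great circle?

4.1%

Great circle: σ = 1.6563 rad → d_gc = Rσ = 5699.5 nmi
Rhumb: Δφ = -1.4731, Δλ = +1.4155, Δψ = -2.3261, q = Δφ/Δψ = 0.6333 → d_rh = R√(Δφ²+q²Δλ²) = 5933.5 nmi
Excess = (5933.5 − 5699.5) / 5699.5 = 234.0 / 5699.5 = 4.11% ≈ 4.1%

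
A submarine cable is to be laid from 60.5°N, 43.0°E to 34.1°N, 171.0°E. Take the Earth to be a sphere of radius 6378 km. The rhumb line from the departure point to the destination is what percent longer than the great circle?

Great circle: σ = 1.3316 rad → d_gc = Rσ = 8493.0 km
Rhumb: Δφ = -0.4608, Δλ = +2.2340, Δψ = -0.7008, q = Δφ/Δψ = 0.6575 → d_rh = R√(Δφ²+q²Δλ²) = 9818.6 km
Excess = (9818.6 − 8493.0) / 8493.0 = 1325.6 / 8493.0 = 15.61% ≈ 15.6%

15.6%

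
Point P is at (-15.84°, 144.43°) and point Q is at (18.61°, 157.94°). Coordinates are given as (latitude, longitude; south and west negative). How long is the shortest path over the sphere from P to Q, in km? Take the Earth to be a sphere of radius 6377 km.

Haversine: a = sin²(Δφ/2)+cos φ₁ cos φ₂ sin²(Δλ/2) = 0.10030;  σ = 2·atan2(√a,√(1−a))
σ = 36.928° → d = Rσ = 6377·0.64451 = 4110 km

4110 km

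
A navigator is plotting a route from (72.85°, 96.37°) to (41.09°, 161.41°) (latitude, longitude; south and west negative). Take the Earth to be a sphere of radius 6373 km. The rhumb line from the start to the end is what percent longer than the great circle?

4.0%

Great circle: σ = 0.7644 rad → d_gc = Rσ = 4871.5 km
Rhumb: Δφ = -0.5543, Δλ = +1.1352, Δψ = -1.1039, q = Δφ/Δψ = 0.5021 → d_rh = R√(Δφ²+q²Δλ²) = 5067.1 km
Excess = (5067.1 − 4871.5) / 4871.5 = 195.6 / 4871.5 = 4.02% ≈ 4.0%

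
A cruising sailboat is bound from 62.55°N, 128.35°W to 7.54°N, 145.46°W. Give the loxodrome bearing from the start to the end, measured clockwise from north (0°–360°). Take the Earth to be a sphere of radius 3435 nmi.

Meridional parts: M(φ₁)=+1.4096, M(φ₂)=+0.1320 → ΔM = -1.2776;  Δλ = -0.2986 rad
tan C = Δλ / ΔM = +0.2337 → C = 193.16°

193.2°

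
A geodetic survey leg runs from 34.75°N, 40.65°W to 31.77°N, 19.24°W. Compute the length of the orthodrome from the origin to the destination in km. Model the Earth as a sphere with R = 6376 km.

2016 km

cos σ = sin φ₁ sin φ₂ + cos φ₁ cos φ₂ cos Δλ
      = sin(34.75°)sin(31.77°) + cos(34.75°)cos(31.77°)cos(21.41°) = 0.9504
σ = 18.113° → d = Rσ = 6376·0.31614 = 2016 km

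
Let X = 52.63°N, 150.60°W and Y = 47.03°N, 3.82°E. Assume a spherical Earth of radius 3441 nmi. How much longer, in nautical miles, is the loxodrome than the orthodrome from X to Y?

1300 nmi

Great circle: cos σ = sin φ₁ sin φ₂ + cos φ₁ cos φ₂ cos Δλ,  σ = 1.3609 rad → d_gc = 4682.9 nmi
Rhumb line: Δψ = -0.1517, q = Δφ/Δψ = 0.6441, d_rh = R√(Δφ²+q²Δλ²) = 5982.6 nmi
Excess = 5982.6 − 4682.9 = 1299.7 ≈ 1300 nmi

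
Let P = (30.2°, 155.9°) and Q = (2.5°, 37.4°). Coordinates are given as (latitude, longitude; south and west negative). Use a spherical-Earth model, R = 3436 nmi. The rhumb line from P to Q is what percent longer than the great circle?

2.5%

Great circle: σ = 1.9715 rad → d_gc = Rσ = 6774.1 nmi
Rhumb: Δφ = -0.4835, Δλ = -2.0682, Δψ = -0.5097, q = Δφ/Δψ = 0.9485 → d_rh = R√(Δφ²+q²Δλ²) = 6942.2 nmi
Excess = (6942.2 − 6774.1) / 6774.1 = 168.1 / 6774.1 = 2.48% ≈ 2.5%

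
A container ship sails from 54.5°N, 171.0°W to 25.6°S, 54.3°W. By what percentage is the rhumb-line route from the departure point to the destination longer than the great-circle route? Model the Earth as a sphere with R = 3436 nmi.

2.9%

Great circle: σ = 2.1982 rad → d_gc = Rσ = 7553.1 nmi
Rhumb: Δφ = -1.3980, Δλ = +2.0368, Δψ = -1.6016, q = Δφ/Δψ = 0.8729 → d_rh = R√(Δφ²+q²Δλ²) = 7771.3 nmi
Excess = (7771.3 − 7553.1) / 7553.1 = 218.2 / 7553.1 = 2.89% ≈ 2.9%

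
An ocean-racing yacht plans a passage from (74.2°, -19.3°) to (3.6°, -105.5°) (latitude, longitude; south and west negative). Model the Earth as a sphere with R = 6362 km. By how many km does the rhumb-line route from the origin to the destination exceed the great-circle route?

481 km

Great circle: cos σ = sin φ₁ sin φ₂ + cos φ₁ cos φ₂ cos Δλ,  σ = 1.4923 rad → d_gc = 9493.9 km
Rhumb line: Δψ = -1.9121, q = Δφ/Δψ = 0.6444, d_rh = R√(Δφ²+q²Δλ²) = 9974.9 km
Excess = 9974.9 − 9493.9 = 481.0 ≈ 481 km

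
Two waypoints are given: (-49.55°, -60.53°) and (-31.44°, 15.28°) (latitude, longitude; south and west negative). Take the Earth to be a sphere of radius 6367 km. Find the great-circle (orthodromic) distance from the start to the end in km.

6425 km

Haversine: a = sin²(Δφ/2)+cos φ₁ cos φ₂ sin²(Δλ/2) = 0.23369;  σ = 2·atan2(√a,√(1−a))
σ = 57.817° → d = Rσ = 6367·1.00910 = 6425 km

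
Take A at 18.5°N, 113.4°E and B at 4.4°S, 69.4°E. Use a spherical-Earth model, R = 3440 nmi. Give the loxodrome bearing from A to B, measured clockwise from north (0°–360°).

Meridional parts: M(φ₁)=+0.3286, M(φ₂)=-0.0769 → ΔM = -0.4055;  Δλ = -0.7679 rad
tan C = Δλ / ΔM = +1.8937 → C = 242.16°

242.2°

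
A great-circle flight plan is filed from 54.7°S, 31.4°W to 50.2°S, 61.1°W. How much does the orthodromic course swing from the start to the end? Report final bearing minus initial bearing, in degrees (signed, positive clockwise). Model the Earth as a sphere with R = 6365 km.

+23.8°

Initial bearing θ₁ = atan2(sin Δλ cos φ₂, cos φ₁ sin φ₂ − sin φ₁ cos φ₂ cos Δλ) = 271.78°
Final bearing θ₂ = (initial bearing from the destination back to the start) + 180° = 295.54°
Δθ = θ₂ − θ₁ = +23.8°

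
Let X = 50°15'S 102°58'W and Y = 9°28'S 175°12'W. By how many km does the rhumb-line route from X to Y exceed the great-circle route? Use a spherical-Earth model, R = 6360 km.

162 km

Great circle: cos σ = sin φ₁ sin φ₂ + cos φ₁ cos φ₂ cos Δλ,  σ = 1.2462 rad → d_gc = 7925.9 km
Rhumb line: Δψ = +0.8515, q = Δφ/Δψ = 0.8359, d_rh = R√(Δφ²+q²Δλ²) = 8088.2 km
Excess = 8088.2 − 7925.9 = 162.3 ≈ 162 km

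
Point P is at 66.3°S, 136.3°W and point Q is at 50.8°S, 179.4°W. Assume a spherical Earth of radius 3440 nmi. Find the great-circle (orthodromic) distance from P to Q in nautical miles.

1590 nmi

cos σ = sin φ₁ sin φ₂ + cos φ₁ cos φ₂ cos Δλ
      = sin(-66.30°)sin(-50.80°) + cos(-66.30°)cos(-50.80°)cos(-43.10°) = 0.8951
σ = 26.481° → d = Rσ = 3440·0.46219 = 1590 nmi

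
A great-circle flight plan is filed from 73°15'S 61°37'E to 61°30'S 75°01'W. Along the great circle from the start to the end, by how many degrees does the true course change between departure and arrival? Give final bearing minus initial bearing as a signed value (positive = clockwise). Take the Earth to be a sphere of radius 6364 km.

+133.6°

At departure: θ₁ = atan2(sin Δλ cos φ₂, cos φ₁ sin φ₂ − sin φ₁ cos φ₂ cos Δλ) = 209.23°
At arrival: θ₂ = atan2(sin Δλ cos φ₁, −cos φ₂ sin φ₁ + sin φ₂ cos φ₁ cos Δλ) = 342.84°
Δθ = θ₂ − θ₁ = +133.6°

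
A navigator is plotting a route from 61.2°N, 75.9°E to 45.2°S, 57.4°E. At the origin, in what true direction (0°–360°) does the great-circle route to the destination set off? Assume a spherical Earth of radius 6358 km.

193.6°

θ = atan2( sin Δλ·cos φ₂ ,  cos φ₁ sin φ₂ − sin φ₁ cos φ₂ cos Δλ )
  = atan2(-0.2236, -0.9274) = 193.55°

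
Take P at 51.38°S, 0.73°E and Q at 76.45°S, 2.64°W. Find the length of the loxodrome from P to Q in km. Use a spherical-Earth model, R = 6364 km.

Δψ = ln[tan(π/4+φ₂/2)/tan(π/4+φ₁/2)] = -1.0816;  Δφ = -0.4376 rad,  Δλ = -0.0588 rad
q = Δφ/Δψ = 0.4045
d = R·√(Δφ² + q²Δλ²) = 6364·0.43820 = 2789 km

2789 km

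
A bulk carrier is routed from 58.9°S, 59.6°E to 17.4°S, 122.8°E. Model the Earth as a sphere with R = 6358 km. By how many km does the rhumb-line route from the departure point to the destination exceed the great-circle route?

Great circle: cos σ = sin φ₁ sin φ₂ + cos φ₁ cos φ₂ cos Δλ,  σ = 1.0721 rad → d_gc = 6816.31 km
Rhumb line: Δψ = +0.9707, q = Δφ/Δψ = 0.7462, d_rh = R√(Δφ²+q²Δλ²) = 6970.76 km
Excess = 6970.76 − 6816.31 = 154.45 ≈ 154 km

154 km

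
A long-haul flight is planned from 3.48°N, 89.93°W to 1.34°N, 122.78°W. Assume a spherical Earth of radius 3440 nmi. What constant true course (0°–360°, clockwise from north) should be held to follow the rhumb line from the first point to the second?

266.3°

Meridional parts: M(φ₁)=+0.0608, M(φ₂)=+0.0234 → ΔM = -0.0374;  Δλ = -0.5733 rad
tan C = Δλ / ΔM = +15.3360 → C = 266.27°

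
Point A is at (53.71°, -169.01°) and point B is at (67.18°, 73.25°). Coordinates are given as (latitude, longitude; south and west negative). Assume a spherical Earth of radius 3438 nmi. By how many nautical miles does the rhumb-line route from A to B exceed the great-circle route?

Great circle: cos σ = sin φ₁ sin φ₂ + cos φ₁ cos φ₂ cos Δλ,  σ = 0.8814 rad → d_gc = 3030.1 nmi
Rhumb line: Δψ = +0.4848, q = Δφ/Δψ = 0.4849, d_rh = R√(Δφ²+q²Δλ²) = 3520.1 nmi
Excess = 3520.1 − 3030.1 = 490.0 ≈ 490 nmi

490 nmi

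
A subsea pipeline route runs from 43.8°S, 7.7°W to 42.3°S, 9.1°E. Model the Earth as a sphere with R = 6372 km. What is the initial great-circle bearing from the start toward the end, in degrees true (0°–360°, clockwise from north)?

N = sin Δλ·cos φ₂ = +0.2138;  D = cos φ₁ sin φ₂ − sin φ₁ cos φ₂ cos Δλ = +0.0043
initial course = atan2(N, D) = 88.84°

88.8°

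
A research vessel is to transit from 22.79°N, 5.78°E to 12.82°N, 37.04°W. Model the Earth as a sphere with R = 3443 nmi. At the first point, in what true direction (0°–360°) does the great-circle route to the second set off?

θ = atan2( sin Δλ·cos φ₂ ,  cos φ₁ sin φ₂ − sin φ₁ cos φ₂ cos Δλ )
  = atan2(-0.6628, -0.0725) = 263.76°

263.8°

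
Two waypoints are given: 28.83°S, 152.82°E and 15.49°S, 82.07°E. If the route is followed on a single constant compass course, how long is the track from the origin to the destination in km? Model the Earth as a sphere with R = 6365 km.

Rhumb course C = atan2(Δλ, Δψ) with Δψ = ln[tan(π/4+φ₂/2)/tan(π/4+φ₁/2)] = +0.2522, Δλ = -1.2348 → C = 281.54°
d = R·|Δφ| / |cos C| = 6365·0.23283 / 0.20008 = 7407 km

7407 km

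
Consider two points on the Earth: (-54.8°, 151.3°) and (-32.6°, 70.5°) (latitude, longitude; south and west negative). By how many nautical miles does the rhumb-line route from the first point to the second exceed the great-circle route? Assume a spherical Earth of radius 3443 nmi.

Great circle: cos σ = sin φ₁ sin φ₂ + cos φ₁ cos φ₂ cos Δλ,  σ = 1.0264 rad → d_gc = 3533.9 nmi
Rhumb line: Δψ = +0.5457, q = Δφ/Δψ = 0.7100, d_rh = R√(Δφ²+q²Δλ²) = 3696.3 nmi
Excess = 3696.3 − 3533.9 = 162.4 ≈ 162 nmi

162 nmi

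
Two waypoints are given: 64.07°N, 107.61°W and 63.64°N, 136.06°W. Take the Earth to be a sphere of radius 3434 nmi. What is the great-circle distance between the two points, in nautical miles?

746 nmi

cos σ = sin φ₁ sin φ₂ + cos φ₁ cos φ₂ cos Δλ
      = sin(64.07°)sin(63.64°) + cos(64.07°)cos(63.64°)cos(-28.45°) = 0.9765
σ = 12.439° → d = Rσ = 3434·0.21711 = 746 nmi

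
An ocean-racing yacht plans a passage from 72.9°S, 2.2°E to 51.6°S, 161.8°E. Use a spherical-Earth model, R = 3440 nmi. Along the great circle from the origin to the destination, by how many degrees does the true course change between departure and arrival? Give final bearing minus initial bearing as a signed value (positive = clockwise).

-157.4°

At departure: θ₁ = atan2(sin Δλ cos φ₂, cos φ₁ sin φ₂ − sin φ₁ cos φ₂ cos Δλ) = 164.62°
At arrival: θ₂ = atan2(sin Δλ cos φ₁, −cos φ₂ sin φ₁ + sin φ₂ cos φ₁ cos Δλ) = 7.21°
Δθ = θ₂ − θ₁ = -157.4°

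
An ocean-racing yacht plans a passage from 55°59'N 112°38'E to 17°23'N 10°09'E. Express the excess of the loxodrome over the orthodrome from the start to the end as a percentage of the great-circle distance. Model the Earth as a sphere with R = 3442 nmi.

Great circle: σ = 1.4382 rad → d_gc = Rσ = 4950.2 nmi
Rhumb: Δφ = -0.6737, Δλ = -1.7887, Δψ = -0.8764, q = Δφ/Δψ = 0.7687 → d_rh = R√(Δφ²+q²Δλ²) = 5270.4 nmi
Excess = (5270.4 − 4950.2) / 4950.2 = 320.2 / 4950.2 = 6.47% ≈ 6.5%

6.5%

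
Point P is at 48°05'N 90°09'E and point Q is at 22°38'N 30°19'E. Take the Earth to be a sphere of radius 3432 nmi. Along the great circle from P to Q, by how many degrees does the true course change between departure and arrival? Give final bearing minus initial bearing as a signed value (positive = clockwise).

-37.7°

Initial bearing θ₁ = atan2(sin Δλ cos φ₂, cos φ₁ sin φ₂ − sin φ₁ cos φ₂ cos Δλ) = 263.70°
Final bearing θ₂ = (initial bearing from the destination back to the start) + 180° = 226.01°
Δθ = θ₂ − θ₁ = -37.7°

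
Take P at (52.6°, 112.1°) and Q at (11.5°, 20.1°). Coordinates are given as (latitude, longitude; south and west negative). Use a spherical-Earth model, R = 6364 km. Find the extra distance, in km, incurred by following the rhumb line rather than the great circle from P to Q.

371 km

Great circle: cos σ = sin φ₁ sin φ₂ + cos φ₁ cos φ₂ cos Δλ,  σ = 1.4327 rad → d_gc = 9118.0 km
Rhumb line: Δψ = -0.8812, q = Δφ/Δψ = 0.8140, d_rh = R√(Δφ²+q²Δλ²) = 9488.6 km
Excess = 9488.6 − 9118.0 = 370.6 ≈ 371 km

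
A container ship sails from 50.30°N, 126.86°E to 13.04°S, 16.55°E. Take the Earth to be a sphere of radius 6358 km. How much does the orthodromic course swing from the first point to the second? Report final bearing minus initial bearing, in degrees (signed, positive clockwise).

At departure: θ₁ = atan2(sin Δλ cos φ₂, cos φ₁ sin φ₂ − sin φ₁ cos φ₂ cos Δλ) = 277.24°
At arrival: θ₂ = atan2(sin Δλ cos φ₁, −cos φ₂ sin φ₁ + sin φ₂ cos φ₁ cos Δλ) = 220.58°
Δθ = θ₂ − θ₁ = -56.7°

-56.7°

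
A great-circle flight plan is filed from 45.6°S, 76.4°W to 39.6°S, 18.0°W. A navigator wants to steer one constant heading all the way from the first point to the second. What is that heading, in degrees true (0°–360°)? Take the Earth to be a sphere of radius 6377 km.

Δψ = ln[tan(π/4+φ₂/2)/tan(π/4+φ₁/2)] = +0.1424
Δλ = +1.0193 rad (taken the short way round)
course = atan2(Δλ, Δψ) = 82.04°

82.0°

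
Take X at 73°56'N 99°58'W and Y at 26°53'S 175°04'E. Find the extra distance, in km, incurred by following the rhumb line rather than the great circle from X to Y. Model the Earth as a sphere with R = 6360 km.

Great circle: cos σ = sin φ₁ sin φ₂ + cos φ₁ cos φ₂ cos Δλ,  σ = 1.9964 rad → d_gc = 12697.0 km
Rhumb line: Δψ = -2.4455, q = Δφ/Δψ = 0.7195, d_rh = R√(Δφ²+q²Δλ²) = 13087.8 km
Excess = 13087.8 − 12697.0 = 390.8 ≈ 391 km

391 km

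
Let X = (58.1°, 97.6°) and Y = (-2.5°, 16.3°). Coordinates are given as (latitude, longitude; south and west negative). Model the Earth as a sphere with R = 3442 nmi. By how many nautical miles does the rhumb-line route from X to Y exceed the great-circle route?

139 nmi

Great circle: cos σ = sin φ₁ sin φ₂ + cos φ₁ cos φ₂ cos Δλ,  σ = 1.5280 rad → d_gc = 5259.2 nmi
Rhumb line: Δψ = -1.2961, q = Δφ/Δψ = 0.8160, d_rh = R√(Δφ²+q²Δλ²) = 5397.9 nmi
Excess = 5397.9 − 5259.2 = 138.7 ≈ 139 nmi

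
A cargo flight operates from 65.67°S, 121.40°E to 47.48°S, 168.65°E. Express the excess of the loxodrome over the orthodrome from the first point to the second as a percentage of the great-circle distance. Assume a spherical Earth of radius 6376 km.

Great circle: σ = 0.5344 rad → d_gc = Rσ = 3407.1 km
Rhumb: Δφ = +0.3175, Δλ = +0.8247, Δψ = +0.5905, q = Δφ/Δψ = 0.5376 → d_rh = R√(Δφ²+q²Δλ²) = 3476.9 km
Excess = (3476.9 − 3407.1) / 3407.1 = 69.8 / 3407.1 = 2.049% ≈ 2.0%

2.0%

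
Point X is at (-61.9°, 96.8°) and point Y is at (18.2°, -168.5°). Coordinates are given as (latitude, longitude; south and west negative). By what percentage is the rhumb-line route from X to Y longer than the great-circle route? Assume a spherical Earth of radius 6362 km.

3.0%

Great circle: σ = 1.8883 rad → d_gc = Rσ = 12013.3 km
Rhumb: Δφ = +1.3980, Δλ = +1.6528, Δψ = +1.7084, q = Δφ/Δψ = 0.8183 → d_rh = R√(Δφ²+q²Δλ²) = 12375.3 km
Excess = (12375.3 − 12013.3) / 12013.3 = 362.0 / 12013.3 = 3.01% ≈ 3.0%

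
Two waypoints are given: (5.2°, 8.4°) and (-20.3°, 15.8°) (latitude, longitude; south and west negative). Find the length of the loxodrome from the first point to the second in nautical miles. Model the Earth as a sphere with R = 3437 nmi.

Rhumb course C = atan2(Δλ, Δψ) with Δψ = ln[tan(π/4+φ₂/2)/tan(π/4+φ₁/2)] = -0.4528, Δλ = +0.1292 → C = 164.08°
d = R·|Δφ| / |cos C| = 3437·0.44506 / 0.96165 = 1591 nmi

1591 nmi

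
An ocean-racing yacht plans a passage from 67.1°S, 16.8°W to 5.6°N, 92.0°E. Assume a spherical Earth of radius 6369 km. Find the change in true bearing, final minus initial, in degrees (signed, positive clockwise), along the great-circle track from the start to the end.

Initial bearing θ₁ = atan2(sin Δλ cos φ₂, cos φ₁ sin φ₂ − sin φ₁ cos φ₂ cos Δλ) = 105.29°
Final bearing θ₂ = (initial bearing from the destination back to the start) + 180° = 22.16°
Δθ = θ₂ − θ₁ = -83.1°

-83.1°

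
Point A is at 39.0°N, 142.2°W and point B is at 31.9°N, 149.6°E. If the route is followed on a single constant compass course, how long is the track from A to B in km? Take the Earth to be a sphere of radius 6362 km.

6211 km

Δψ = ln[tan(π/4+φ₂/2)/tan(π/4+φ₁/2)] = -0.1523;  Δφ = -0.1239 rad,  Δλ = -1.1903 rad
q = Δφ/Δψ = 0.8136
d = R·√(Δφ² + q²Δλ²) = 6362·0.97630 = 6211 km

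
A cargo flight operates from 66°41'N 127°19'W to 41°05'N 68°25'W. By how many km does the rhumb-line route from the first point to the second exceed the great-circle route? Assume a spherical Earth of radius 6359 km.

Great circle: cos σ = sin φ₁ sin φ₂ + cos φ₁ cos φ₂ cos Δλ,  σ = 0.7112 rad → d_gc = 4522.4 km
Rhumb line: Δψ = -0.7905, q = Δφ/Δψ = 0.5652, d_rh = R√(Δφ²+q²Δλ²) = 4661.0 km
Excess = 4661.0 − 4522.4 = 138.6 ≈ 139 km

139 km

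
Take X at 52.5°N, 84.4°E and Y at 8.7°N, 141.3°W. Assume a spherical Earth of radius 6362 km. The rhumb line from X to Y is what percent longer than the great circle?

Great circle: σ = 1.8758 rad → d_gc = Rσ = 11933.7 km
Rhumb: Δφ = -0.7645, Δλ = +2.3440, Δψ = -0.9280, q = Δφ/Δψ = 0.8238 → d_rh = R√(Δφ²+q²Δλ²) = 13212.2 km
Excess = (13212.2 − 11933.7) / 11933.7 = 1278.5 / 11933.7 = 10.71% ≈ 10.7%

10.7%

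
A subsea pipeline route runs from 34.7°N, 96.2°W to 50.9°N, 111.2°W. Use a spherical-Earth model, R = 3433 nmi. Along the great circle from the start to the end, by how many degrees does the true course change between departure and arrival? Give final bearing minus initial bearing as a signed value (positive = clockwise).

Initial bearing θ₁ = atan2(sin Δλ cos φ₂, cos φ₁ sin φ₂ − sin φ₁ cos φ₂ cos Δλ) = 330.73°
Final bearing θ₂ = (initial bearing from the destination back to the start) + 180° = 320.40°
Δθ = θ₂ − θ₁ = -10.3°

-10.3°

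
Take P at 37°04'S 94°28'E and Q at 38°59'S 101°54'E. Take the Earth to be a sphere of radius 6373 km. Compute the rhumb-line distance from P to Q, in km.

Rhumb course C = atan2(Δλ, Δψ) with Δψ = ln[tan(π/4+φ₂/2)/tan(π/4+φ₁/2)] = -0.0425, Δλ = +0.1297 → C = 108.13°
d = R·|Δφ| / |cos C| = 6373·0.03345 / 0.31111 = 685 km

685 km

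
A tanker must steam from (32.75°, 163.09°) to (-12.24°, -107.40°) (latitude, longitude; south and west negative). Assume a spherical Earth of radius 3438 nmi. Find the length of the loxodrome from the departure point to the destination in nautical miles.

Δψ = ln[tan(π/4+φ₂/2)/tan(π/4+φ₁/2)] = -0.8208;  Δφ = -0.7852 rad,  Δλ = +1.5622 rad
q = Δφ/Δψ = 0.9567
d = R·√(Δφ² + q²Δλ²) = 3438·1.68825 = 5804 nmi

5804 nmi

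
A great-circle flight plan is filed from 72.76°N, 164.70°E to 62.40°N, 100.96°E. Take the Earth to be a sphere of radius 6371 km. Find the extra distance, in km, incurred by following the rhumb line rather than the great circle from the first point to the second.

127 km

Great circle: cos σ = sin φ₁ sin φ₂ + cos φ₁ cos φ₂ cos Δλ,  σ = 0.4344 rad → d_gc = 2767.3 km
Rhumb line: Δψ = -0.4826, q = Δφ/Δψ = 0.3747, d_rh = R√(Δφ²+q²Δλ²) = 2894.6 km
Excess = 2894.6 − 2767.3 = 127.3 ≈ 127 km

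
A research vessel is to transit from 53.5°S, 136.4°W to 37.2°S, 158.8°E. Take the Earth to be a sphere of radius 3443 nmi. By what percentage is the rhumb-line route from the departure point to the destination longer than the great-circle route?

3.0%

Great circle: σ = 0.8124 rad → d_gc = Rσ = 2797.2 nmi
Rhumb: Δφ = +0.2845, Δλ = -1.1310, Δψ = +0.4091, q = Δφ/Δψ = 0.6955 → d_rh = R√(Δφ²+q²Δλ²) = 2879.8 nmi
Excess = (2879.8 − 2797.2) / 2797.2 = 82.6 / 2797.2 = 2.953% ≈ 3.0%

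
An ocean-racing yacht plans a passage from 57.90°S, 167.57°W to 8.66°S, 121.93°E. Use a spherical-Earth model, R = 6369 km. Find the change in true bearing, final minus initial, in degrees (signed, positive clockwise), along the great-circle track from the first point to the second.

At departure: θ₁ = atan2(sin Δλ cos φ₂, cos φ₁ sin φ₂ − sin φ₁ cos φ₂ cos Δλ) = 282.09°
At arrival: θ₂ = atan2(sin Δλ cos φ₁, −cos φ₂ sin φ₁ + sin φ₂ cos φ₁ cos Δλ) = 328.29°
Δθ = θ₂ − θ₁ = +46.2°

+46.2°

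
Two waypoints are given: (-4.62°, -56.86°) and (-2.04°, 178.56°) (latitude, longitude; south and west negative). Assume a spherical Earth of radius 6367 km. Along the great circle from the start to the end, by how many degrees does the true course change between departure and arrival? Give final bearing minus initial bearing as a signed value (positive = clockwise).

+12.6°

Initial bearing θ₁ = atan2(sin Δλ cos φ₂, cos φ₁ sin φ₂ − sin φ₁ cos φ₂ cos Δλ) = 264.37°
Final bearing θ₂ = (initial bearing from the destination back to the start) + 180° = 276.99°
Δθ = θ₂ − θ₁ = +12.6°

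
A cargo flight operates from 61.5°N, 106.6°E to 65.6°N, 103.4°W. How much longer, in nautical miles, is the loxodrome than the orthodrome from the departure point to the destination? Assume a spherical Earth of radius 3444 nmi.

Great circle: cos σ = sin φ₁ sin φ₂ + cos φ₁ cos φ₂ cos Δλ,  σ = 0.8897 rad → d_gc = 3064.25 nmi
Rhumb line: Δψ = +0.1610, q = Δφ/Δψ = 0.4446, d_rh = R√(Δφ²+q²Δλ²) = 4015.82 nmi
Excess = 4015.82 − 3064.25 = 951.57 ≈ 952 nmi

952 nmi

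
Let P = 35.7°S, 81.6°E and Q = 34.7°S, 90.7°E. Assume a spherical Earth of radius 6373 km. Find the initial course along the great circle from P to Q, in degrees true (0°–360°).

85.0°

N = sin Δλ·cos φ₂ = +0.1300;  D = cos φ₁ sin φ₂ − sin φ₁ cos φ₂ cos Δλ = +0.0114
initial course = atan2(N, D) = 84.98°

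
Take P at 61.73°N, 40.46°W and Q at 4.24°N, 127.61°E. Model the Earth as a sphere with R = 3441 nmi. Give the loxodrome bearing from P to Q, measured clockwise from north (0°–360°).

Δψ = ln[tan(π/4+φ₂/2)/tan(π/4+φ₁/2)] = -1.3049
Δλ = +2.9334 rad (taken the short way round)
course = atan2(Δλ, Δψ) = 113.98°

114.0°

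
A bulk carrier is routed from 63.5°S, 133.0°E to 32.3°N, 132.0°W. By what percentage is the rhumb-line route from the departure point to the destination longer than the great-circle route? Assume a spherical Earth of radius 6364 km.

2.2%

Great circle: σ = 2.1072 rad → d_gc = Rσ = 13410.5 km
Rhumb: Δφ = +1.6720, Δλ = +1.6581, Δψ = +2.0424, q = Δφ/Δψ = 0.8187 → d_rh = R√(Δφ²+q²Δλ²) = 13705.8 km
Excess = (13705.8 − 13410.5) / 13410.5 = 295.3 / 13410.5 = 2.20% ≈ 2.2%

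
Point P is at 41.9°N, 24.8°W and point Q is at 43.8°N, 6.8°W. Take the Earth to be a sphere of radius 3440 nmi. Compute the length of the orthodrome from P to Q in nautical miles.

799 nmi

Haversine: a = sin²(Δφ/2)+cos φ₁ cos φ₂ sin²(Δλ/2) = 0.01342;  σ = 2·atan2(√a,√(1−a))
σ = 13.305° → d = Rσ = 3440·0.23222 = 799 nmi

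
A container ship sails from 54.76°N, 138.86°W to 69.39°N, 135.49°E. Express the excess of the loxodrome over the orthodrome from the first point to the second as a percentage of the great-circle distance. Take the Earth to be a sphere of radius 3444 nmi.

Great circle: σ = 0.6763 rad → d_gc = Rσ = 2329.3 nmi
Rhumb: Δφ = +0.2553, Δλ = -1.4949, Δψ = +0.5578, q = Δφ/Δψ = 0.4578 → d_rh = R√(Δφ²+q²Δλ²) = 2515.5 nmi
Excess = (2515.5 − 2329.3) / 2329.3 = 186.2 / 2329.3 = 7.99% ≈ 8.0%

8.0%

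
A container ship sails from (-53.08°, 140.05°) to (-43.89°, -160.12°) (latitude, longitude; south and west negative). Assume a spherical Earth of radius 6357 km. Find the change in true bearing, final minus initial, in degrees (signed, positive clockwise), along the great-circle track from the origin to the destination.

-46.7°

At departure: θ₁ = atan2(sin Δλ cos φ₂, cos φ₁ sin φ₂ − sin φ₁ cos φ₂ cos Δλ) = 101.51°
At arrival: θ₂ = atan2(sin Δλ cos φ₁, −cos φ₂ sin φ₁ + sin φ₂ cos φ₁ cos Δλ) = 54.76°
Δθ = θ₂ − θ₁ = -46.7°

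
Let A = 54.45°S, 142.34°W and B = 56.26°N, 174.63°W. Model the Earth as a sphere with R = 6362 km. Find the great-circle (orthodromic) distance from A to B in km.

12636 km

cos σ = sin φ₁ sin φ₂ + cos φ₁ cos φ₂ cos Δλ
      = sin(-54.45°)sin(56.26°) + cos(-54.45°)cos(56.26°)cos(-32.29°) = -0.4036
σ = 113.802° → d = Rσ = 6362·1.98622 = 12636 km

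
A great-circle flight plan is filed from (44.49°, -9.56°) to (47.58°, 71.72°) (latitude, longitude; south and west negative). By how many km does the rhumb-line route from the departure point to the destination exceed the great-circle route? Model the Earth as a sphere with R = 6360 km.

296 km

Great circle: cos σ = sin φ₁ sin φ₂ + cos φ₁ cos φ₂ cos Δλ,  σ = 0.9394 rad → d_gc = 5974.5 km
Rhumb line: Δψ = +0.0777, q = Δφ/Δψ = 0.6940, d_rh = R√(Δφ²+q²Δλ²) = 6270.5 km
Excess = 6270.5 − 5974.5 = 296.0 ≈ 296 km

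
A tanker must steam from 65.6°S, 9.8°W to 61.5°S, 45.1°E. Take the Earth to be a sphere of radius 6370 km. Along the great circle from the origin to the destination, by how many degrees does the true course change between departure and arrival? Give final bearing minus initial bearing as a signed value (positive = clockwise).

At departure: θ₁ = atan2(sin Δλ cos φ₂, cos φ₁ sin φ₂ − sin φ₁ cos φ₂ cos Δλ) = 106.17°
At arrival: θ₂ = atan2(sin Δλ cos φ₁, −cos φ₂ sin φ₁ + sin φ₂ cos φ₁ cos Δλ) = 56.26°
Δθ = θ₂ − θ₁ = -49.9°

-49.9°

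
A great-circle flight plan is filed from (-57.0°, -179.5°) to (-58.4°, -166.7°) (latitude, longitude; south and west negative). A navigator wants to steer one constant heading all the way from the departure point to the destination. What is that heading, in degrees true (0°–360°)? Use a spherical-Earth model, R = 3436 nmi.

Δψ = ln[tan(π/4+φ₂/2)/tan(π/4+φ₁/2)] = -0.0457
Δλ = +0.2234 rad (taken the short way round)
course = atan2(Δλ, Δψ) = 101.57°

101.6°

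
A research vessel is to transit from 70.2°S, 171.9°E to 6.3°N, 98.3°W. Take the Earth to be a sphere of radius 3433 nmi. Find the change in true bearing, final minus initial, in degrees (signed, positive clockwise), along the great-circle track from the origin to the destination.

Initial bearing θ₁ = atan2(sin Δλ cos φ₂, cos φ₁ sin φ₂ − sin φ₁ cos φ₂ cos Δλ) = 87.67°
Final bearing θ₂ = (initial bearing from the destination back to the start) + 180° = 19.91°
Δθ = θ₂ − θ₁ = -67.8°

-67.8°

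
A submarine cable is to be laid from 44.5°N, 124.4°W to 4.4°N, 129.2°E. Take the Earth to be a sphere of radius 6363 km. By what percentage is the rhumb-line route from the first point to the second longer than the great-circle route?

Great circle: σ = 1.7183 rad → d_gc = Rσ = 10933.8 km
Rhumb: Δφ = -0.6999, Δλ = -1.8570, Δψ = -0.7922, q = Δφ/Δψ = 0.8834 → d_rh = R√(Δφ²+q²Δλ²) = 11349.2 km
Excess = (11349.2 − 10933.8) / 10933.8 = 415.4 / 10933.8 = 3.80% ≈ 3.8%

3.8%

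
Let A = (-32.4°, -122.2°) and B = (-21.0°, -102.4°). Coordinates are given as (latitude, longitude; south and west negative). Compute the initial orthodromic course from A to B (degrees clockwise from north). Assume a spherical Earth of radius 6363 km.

N = sin Δλ·cos φ₂ = +0.3162;  D = cos φ₁ sin φ₂ − sin φ₁ cos φ₂ cos Δλ = +0.1681
initial course = atan2(N, D) = 62.01°

62.0°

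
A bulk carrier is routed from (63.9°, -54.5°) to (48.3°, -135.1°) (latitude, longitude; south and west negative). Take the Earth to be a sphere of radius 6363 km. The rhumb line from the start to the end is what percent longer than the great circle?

Great circle: σ = 0.7694 rad → d_gc = Rσ = 4895.9 km
Rhumb: Δφ = -0.2723, Δλ = -1.4067, Δψ = -0.4966, q = Δφ/Δψ = 0.5482 → d_rh = R√(Δφ²+q²Δλ²) = 5204.2 km
Excess = (5204.2 − 4895.9) / 4895.9 = 308.3 / 4895.9 = 6.30% ≈ 6.3%

6.3%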